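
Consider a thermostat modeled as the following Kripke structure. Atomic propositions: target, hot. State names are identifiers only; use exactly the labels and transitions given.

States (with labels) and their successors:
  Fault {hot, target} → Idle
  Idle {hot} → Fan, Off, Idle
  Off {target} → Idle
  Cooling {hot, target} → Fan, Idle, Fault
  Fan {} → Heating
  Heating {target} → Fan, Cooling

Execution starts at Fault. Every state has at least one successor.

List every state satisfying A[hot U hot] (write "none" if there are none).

{Fault, Idle, Cooling}

States satisfying hot: {Fault, Idle, Cooling}.
States satisfying A[hot U hot]: {Fault, Idle, Cooling}.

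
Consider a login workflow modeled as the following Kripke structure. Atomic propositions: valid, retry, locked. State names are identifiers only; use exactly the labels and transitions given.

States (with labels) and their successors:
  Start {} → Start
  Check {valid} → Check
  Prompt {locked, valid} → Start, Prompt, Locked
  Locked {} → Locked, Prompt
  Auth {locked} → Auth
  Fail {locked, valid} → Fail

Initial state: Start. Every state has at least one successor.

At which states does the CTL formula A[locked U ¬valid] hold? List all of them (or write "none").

States satisfying locked: {Prompt, Auth, Fail}.
States satisfying ¬valid: {Start, Locked, Auth}.
States satisfying A[locked U ¬valid]: {Start, Locked, Auth}.

{Start, Locked, Auth}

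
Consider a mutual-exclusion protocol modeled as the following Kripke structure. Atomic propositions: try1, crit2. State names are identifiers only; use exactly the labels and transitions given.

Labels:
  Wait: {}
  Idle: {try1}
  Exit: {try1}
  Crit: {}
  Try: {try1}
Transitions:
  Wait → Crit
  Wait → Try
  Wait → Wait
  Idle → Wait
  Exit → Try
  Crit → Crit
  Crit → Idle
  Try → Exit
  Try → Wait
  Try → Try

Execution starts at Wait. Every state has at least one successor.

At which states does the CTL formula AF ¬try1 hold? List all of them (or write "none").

States satisfying ¬try1: {Wait, Crit}.
States satisfying AF ¬try1: {Wait, Idle, Crit}.

{Wait, Idle, Crit}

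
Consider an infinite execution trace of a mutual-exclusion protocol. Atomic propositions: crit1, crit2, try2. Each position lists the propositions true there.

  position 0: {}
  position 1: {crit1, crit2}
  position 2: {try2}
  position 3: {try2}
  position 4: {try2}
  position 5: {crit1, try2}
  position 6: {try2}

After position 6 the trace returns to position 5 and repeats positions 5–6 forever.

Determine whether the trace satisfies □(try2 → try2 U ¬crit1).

try2 → try2 U ¬crit1 holds at every position 0..6, and those are all positions ever visited, so □(try2 → try2 U ¬crit1) holds.
Positions where try2 holds: 2, 3, 4, 5, 6.
Check try2 U ¬crit1 at each: 2→ok, 3→ok, 4→ok, 5→ok, 6→ok.

Holds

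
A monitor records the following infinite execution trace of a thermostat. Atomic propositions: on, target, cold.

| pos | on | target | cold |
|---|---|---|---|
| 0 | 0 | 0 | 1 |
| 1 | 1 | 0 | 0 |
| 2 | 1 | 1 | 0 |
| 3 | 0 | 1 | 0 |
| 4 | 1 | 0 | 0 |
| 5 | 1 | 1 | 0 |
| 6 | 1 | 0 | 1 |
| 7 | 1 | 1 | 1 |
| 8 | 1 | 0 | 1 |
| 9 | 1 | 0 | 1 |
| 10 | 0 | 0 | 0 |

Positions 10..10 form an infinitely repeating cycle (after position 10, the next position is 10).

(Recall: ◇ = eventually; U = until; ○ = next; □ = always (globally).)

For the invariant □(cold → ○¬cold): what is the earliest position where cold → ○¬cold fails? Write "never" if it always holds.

Check cold → ○¬cold at each position in order: 0 ✓, 1 ✓, 2 ✓, 3 ✓, 4 ✓, 5 ✓.
At position 6 the labels are {cold, on} and the next position 7 has {cold, on, target}, so cold → ○¬cold is false there. This is the first violation.

6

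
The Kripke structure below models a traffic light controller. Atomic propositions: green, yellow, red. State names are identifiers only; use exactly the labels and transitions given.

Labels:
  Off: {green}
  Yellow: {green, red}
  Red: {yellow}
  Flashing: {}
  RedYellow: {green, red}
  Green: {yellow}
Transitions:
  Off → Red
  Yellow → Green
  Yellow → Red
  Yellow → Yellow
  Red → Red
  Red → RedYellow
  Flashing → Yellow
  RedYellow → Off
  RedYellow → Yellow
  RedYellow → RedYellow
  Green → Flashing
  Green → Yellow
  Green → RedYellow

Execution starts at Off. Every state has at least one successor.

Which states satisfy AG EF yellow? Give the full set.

{Off, Yellow, Red, Flashing, RedYellow, Green}

States satisfying EF yellow: {Off, Yellow, Red, Flashing, RedYellow, Green}.
States satisfying AG EF yellow: {Off, Yellow, Red, Flashing, RedYellow, Green}.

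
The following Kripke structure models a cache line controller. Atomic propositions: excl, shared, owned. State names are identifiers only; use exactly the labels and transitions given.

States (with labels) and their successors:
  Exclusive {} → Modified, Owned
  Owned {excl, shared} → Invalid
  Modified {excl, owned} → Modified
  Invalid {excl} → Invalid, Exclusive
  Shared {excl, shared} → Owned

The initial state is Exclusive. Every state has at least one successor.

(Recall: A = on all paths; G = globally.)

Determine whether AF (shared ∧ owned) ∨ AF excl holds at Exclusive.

States satisfying shared ∧ owned: ∅.
States satisfying AF (shared ∧ owned): ∅.
States satisfying excl: {Owned, Modified, Invalid, Shared}.
States satisfying AF excl: {Exclusive, Owned, Modified, Invalid, Shared}.
States satisfying AF (shared ∧ owned) ∨ AF excl: {Exclusive, Owned, Modified, Invalid, Shared}.
Exclusive ∈ Sat(AF (shared ∧ owned) ∨ AF excl).

Satisfied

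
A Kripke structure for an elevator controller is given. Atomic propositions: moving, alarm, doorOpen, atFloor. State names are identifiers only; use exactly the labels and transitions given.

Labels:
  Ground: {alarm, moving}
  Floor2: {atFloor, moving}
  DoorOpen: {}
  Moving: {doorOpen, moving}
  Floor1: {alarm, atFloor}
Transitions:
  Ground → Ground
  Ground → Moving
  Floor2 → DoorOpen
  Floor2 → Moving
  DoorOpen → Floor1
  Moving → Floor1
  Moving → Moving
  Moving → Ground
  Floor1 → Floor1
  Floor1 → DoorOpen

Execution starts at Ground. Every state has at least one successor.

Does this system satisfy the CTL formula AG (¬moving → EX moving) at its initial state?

States satisfying ¬moving → EX moving: {Ground, Floor2, Moving}.
States satisfying AG (¬moving → EX moving): ∅.
DoorOpen is reachable from Ground and violates ¬moving → EX moving, so AG fails at Ground.
Ground ∉ Sat(AG (¬moving → EX moving)).

Violated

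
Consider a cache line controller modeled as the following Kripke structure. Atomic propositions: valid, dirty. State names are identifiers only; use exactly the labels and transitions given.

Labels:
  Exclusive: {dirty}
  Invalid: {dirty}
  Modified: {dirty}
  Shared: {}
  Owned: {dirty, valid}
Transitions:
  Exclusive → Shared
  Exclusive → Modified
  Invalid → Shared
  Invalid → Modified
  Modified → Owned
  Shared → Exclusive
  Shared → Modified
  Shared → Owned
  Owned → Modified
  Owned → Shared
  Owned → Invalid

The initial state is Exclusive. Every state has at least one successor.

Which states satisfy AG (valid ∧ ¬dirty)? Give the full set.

none

States satisfying valid ∧ ¬dirty: ∅.
States satisfying AG (valid ∧ ¬dirty): ∅.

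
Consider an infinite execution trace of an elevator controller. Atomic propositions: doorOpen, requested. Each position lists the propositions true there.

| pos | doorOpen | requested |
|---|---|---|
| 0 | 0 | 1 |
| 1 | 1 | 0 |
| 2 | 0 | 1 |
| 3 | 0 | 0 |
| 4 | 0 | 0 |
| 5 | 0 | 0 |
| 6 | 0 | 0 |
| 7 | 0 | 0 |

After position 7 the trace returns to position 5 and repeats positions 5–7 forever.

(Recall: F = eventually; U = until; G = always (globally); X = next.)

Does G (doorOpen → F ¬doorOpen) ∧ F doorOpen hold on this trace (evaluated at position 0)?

Satisfied

doorOpen → F ¬doorOpen holds at every position 0..7, and those are all positions ever visited, so G (doorOpen → F ¬doorOpen) holds.
Positions where doorOpen holds: 1.
Check F ¬doorOpen at each: 1→ok.
doorOpen holds at position 1, which is reachable from 0, so F doorOpen holds.
At position 0: G (doorOpen → F ¬doorOpen) is true; F doorOpen is true; so G (doorOpen → F ¬doorOpen) ∧ F doorOpen is true.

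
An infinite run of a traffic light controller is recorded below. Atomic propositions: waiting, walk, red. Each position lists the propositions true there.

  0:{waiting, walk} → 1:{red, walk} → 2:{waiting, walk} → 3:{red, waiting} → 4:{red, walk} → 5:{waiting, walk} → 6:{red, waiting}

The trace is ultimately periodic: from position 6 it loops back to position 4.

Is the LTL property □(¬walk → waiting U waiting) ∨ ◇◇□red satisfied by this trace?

Satisfied

¬walk → waiting U waiting holds at every position 0..6, and those are all positions ever visited, so □(¬walk → waiting U waiting) holds.
Positions where ¬walk holds: 3, 6.
Check waiting U waiting at each: 3→ok, 6→ok.
◇□red is false at every position 0..6, so it never becomes true and ◇◇□red fails.
At position 0: □(¬walk → waiting U waiting) is true; ◇◇□red is false; so □(¬walk → waiting U waiting) ∨ ◇◇□red is true.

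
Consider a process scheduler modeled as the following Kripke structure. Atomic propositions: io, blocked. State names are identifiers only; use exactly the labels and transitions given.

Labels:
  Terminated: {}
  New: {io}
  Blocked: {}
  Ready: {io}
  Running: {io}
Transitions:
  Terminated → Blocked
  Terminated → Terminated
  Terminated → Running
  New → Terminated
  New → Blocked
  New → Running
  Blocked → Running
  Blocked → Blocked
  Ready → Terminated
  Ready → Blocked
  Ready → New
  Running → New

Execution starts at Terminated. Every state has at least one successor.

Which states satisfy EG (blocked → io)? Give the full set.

{Terminated, New, Blocked, Ready, Running}

States satisfying blocked → io: {Terminated, New, Blocked, Ready, Running}.
States satisfying EG (blocked → io): {Terminated, New, Blocked, Ready, Running}.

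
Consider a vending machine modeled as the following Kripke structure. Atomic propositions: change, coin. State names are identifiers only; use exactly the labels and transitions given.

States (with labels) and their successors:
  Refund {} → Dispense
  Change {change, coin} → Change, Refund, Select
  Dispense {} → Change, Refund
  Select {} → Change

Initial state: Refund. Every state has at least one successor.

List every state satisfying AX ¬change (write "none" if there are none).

States satisfying ¬change: {Refund, Dispense, Select}.
States satisfying AX ¬change: {Refund}.

{Refund}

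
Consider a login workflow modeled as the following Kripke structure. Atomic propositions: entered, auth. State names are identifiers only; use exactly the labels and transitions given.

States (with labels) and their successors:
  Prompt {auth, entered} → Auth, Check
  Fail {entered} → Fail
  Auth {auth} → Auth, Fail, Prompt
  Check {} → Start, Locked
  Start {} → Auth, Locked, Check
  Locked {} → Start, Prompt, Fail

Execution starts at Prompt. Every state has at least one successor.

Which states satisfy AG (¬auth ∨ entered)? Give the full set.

States satisfying ¬auth ∨ entered: {Prompt, Fail, Check, Start, Locked}.
States satisfying AG (¬auth ∨ entered): {Fail}.

{Fail}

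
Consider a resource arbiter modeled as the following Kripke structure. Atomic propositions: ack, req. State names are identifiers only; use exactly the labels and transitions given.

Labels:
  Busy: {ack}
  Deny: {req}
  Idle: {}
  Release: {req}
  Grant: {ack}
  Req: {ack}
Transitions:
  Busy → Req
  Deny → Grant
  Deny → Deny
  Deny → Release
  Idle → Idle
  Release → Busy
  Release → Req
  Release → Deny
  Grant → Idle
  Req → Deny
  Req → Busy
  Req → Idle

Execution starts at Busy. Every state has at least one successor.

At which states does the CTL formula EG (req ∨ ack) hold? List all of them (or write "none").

{Busy, Deny, Release, Req}

States satisfying req ∨ ack: {Busy, Deny, Release, Grant, Req}.
States satisfying EG (req ∨ ack): {Busy, Deny, Release, Req}.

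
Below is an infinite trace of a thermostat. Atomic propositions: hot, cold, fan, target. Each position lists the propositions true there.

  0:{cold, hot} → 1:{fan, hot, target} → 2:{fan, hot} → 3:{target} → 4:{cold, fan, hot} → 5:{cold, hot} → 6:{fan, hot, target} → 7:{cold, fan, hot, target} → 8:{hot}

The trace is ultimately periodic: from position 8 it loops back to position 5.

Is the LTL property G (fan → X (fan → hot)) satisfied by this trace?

fan → X (fan → hot) holds at every position 0..8, and those are all positions ever visited, so G (fan → X (fan → hot)) holds.
Positions where fan holds: 1, 2, 4, 6, 7.
Check X (fan → hot) at each: 1→ok, 2→ok, 4→ok, 6→ok, 7→ok.

Yes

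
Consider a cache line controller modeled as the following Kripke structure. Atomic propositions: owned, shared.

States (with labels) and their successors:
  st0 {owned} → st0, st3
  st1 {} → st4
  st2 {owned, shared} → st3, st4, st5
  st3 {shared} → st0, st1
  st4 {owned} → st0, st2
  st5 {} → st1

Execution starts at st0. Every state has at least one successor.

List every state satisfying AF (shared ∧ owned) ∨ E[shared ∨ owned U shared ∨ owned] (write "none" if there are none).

States satisfying shared ∧ owned: {st2}.
States satisfying AF (shared ∧ owned): {st2}.
States satisfying shared ∨ owned: {st0, st2, st3, st4}.
States satisfying E[shared ∨ owned U shared ∨ owned]: {st0, st2, st3, st4}.
States satisfying AF (shared ∧ owned) ∨ E[shared ∨ owned U shared ∨ owned]: {st0, st2, st3, st4}.

{st0, st2, st3, st4}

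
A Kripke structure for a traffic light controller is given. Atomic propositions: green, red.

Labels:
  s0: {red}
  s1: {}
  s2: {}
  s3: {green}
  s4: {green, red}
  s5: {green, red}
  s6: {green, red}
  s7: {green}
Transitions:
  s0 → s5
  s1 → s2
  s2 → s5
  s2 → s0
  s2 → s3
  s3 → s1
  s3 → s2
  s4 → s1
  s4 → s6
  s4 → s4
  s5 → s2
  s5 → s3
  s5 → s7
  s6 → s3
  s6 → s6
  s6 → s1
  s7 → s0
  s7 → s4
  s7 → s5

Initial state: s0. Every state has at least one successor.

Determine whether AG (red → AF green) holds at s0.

Holds

States satisfying red → AF green: {s0, s1, s2, s3, s4, s5, s6, s7}.
States satisfying AG (red → AF green): {s0, s1, s2, s3, s4, s5, s6, s7}.
Every state reachable from s0 satisfies red → AF green.
s0 ∈ Sat(AG (red → AF green)).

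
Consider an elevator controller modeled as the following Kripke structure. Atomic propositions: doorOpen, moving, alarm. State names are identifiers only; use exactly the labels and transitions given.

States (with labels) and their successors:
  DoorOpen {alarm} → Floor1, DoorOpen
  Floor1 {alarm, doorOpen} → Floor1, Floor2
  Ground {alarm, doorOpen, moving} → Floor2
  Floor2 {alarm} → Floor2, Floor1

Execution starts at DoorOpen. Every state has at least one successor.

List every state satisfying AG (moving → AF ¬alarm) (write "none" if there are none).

{DoorOpen, Floor1, Floor2}

States satisfying moving → AF ¬alarm: {DoorOpen, Floor1, Floor2}.
States satisfying AG (moving → AF ¬alarm): {DoorOpen, Floor1, Floor2}.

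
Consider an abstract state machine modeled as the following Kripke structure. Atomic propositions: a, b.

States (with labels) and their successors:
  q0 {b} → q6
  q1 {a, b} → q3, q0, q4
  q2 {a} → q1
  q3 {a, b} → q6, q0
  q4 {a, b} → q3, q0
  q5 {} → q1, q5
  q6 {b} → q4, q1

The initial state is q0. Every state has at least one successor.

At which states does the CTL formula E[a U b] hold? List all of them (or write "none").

{q0, q1, q2, q3, q4, q6}

States satisfying a: {q1, q2, q3, q4}.
States satisfying b: {q0, q1, q3, q4, q6}.
States satisfying E[a U b]: {q0, q1, q2, q3, q4, q6}.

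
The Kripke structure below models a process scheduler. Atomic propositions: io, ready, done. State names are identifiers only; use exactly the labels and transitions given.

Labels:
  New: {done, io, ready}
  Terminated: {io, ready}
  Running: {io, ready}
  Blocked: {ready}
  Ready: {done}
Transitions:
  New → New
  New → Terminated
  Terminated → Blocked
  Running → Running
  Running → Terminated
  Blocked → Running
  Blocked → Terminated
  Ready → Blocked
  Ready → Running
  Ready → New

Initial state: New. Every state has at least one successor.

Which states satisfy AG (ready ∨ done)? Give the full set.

States satisfying ready ∨ done: {New, Terminated, Running, Blocked, Ready}.
States satisfying AG (ready ∨ done): {New, Terminated, Running, Blocked, Ready}.

{New, Terminated, Running, Blocked, Ready}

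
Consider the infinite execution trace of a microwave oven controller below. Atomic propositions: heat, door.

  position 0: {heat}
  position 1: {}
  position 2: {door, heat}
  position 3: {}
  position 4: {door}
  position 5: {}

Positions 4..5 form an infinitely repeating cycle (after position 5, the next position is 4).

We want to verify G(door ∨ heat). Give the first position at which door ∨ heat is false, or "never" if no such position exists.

1

Check door ∨ heat at each position in order: 0 ✓.
At position 1 the labels are {}, so door ∨ heat is false there. This is the first violation.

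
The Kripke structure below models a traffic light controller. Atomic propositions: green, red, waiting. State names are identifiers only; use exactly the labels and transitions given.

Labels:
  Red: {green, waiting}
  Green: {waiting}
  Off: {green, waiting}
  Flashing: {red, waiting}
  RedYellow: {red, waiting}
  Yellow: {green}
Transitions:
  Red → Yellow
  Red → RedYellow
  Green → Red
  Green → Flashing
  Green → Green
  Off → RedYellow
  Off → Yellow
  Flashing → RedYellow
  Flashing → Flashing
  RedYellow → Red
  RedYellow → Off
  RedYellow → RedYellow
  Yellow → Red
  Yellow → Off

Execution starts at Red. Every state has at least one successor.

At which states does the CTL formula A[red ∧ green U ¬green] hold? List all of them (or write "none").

States satisfying red ∧ green: ∅.
States satisfying ¬green: {Green, Flashing, RedYellow}.
States satisfying A[red ∧ green U ¬green]: {Green, Flashing, RedYellow}.

{Green, Flashing, RedYellow}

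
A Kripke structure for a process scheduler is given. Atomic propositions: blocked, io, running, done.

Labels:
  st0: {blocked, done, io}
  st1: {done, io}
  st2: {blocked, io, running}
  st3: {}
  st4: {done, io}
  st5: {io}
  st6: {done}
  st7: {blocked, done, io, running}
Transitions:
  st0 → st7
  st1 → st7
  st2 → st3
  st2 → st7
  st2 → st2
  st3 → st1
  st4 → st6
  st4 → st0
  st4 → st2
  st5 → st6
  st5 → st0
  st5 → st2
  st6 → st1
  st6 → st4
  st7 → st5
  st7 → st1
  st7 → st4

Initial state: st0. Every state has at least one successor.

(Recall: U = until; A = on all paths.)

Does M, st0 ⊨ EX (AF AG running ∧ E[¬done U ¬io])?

States satisfying AF AG running ∧ E[¬done U ¬io]: ∅.
States satisfying EX (AF AG running ∧ E[¬done U ¬io]): ∅.
No suitable path/successor from st0 witnesses the formula.
st0 ∉ Sat(EX (AF AG running ∧ E[¬done U ¬io])).

Violated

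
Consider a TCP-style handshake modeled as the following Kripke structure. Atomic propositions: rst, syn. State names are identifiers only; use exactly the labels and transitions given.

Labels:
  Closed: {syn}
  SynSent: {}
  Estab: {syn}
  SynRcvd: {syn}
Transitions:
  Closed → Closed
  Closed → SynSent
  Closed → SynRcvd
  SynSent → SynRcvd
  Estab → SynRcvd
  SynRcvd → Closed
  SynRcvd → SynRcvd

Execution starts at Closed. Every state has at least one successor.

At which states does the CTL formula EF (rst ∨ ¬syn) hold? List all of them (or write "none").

{Closed, SynSent, Estab, SynRcvd}

States satisfying rst ∨ ¬syn: {SynSent}.
States satisfying EF (rst ∨ ¬syn): {Closed, SynSent, Estab, SynRcvd}.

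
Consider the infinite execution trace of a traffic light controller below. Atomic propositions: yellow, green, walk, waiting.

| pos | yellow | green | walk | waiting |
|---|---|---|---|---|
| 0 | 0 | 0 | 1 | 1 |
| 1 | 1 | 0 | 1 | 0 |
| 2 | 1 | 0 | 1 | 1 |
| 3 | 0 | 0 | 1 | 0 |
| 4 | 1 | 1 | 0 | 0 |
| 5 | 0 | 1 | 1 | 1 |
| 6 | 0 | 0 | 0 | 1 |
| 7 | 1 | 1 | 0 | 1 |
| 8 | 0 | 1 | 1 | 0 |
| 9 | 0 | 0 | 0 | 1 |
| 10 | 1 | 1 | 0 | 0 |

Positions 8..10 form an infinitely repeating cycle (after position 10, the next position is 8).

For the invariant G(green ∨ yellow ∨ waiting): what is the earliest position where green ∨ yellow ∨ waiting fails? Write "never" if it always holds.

Check green ∨ yellow ∨ waiting at each position in order: 0 ✓, 1 ✓, 2 ✓.
At position 3 the labels are {walk}, so green ∨ yellow ∨ waiting is false there. This is the first violation.

3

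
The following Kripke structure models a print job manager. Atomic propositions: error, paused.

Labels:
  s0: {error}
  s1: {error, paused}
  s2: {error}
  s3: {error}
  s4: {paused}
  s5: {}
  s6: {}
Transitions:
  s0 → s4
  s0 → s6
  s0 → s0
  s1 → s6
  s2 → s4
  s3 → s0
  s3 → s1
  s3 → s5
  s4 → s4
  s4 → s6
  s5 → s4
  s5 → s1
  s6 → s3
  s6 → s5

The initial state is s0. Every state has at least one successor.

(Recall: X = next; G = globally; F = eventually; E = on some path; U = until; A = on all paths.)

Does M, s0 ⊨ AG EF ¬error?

Yes

States satisfying EF ¬error: {s0, s1, s2, s3, s4, s5, s6}.
States satisfying AG EF ¬error: {s0, s1, s2, s3, s4, s5, s6}.
Every state reachable from s0 satisfies EF ¬error.
s0 ∈ Sat(AG EF ¬error).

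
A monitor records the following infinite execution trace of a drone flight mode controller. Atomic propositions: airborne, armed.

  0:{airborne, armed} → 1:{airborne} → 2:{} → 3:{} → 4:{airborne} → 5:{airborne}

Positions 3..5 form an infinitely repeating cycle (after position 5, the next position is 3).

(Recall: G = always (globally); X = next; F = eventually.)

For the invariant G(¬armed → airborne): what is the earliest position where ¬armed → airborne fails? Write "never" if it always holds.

Check ¬armed → airborne at each position in order: 0 ✓, 1 ✓.
At position 2 the labels are {}, so ¬armed → airborne is false there. This is the first violation.

2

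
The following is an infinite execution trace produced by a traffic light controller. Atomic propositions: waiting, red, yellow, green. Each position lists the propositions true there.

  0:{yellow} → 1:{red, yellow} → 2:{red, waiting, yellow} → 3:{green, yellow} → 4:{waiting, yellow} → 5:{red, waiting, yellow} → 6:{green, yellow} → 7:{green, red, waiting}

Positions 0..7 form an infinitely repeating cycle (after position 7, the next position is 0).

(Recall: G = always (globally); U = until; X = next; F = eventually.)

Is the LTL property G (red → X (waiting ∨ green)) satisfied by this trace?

No

red → X (waiting ∨ green) must hold at every position from 0 onward. It fails at position 7, so G (red → X (waiting ∨ green)) is false.
Positions where red holds: 1, 2, 5, 7.
Check X (waiting ∨ green) at each: 1→ok, 2→ok, 5→ok, 7→fails.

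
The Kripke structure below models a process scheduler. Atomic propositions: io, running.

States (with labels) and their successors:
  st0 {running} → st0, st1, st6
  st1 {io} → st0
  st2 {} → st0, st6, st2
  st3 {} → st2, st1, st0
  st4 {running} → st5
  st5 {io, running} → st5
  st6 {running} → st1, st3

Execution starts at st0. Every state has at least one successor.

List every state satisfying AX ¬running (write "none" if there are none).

States satisfying ¬running: {st1, st2, st3}.
States satisfying AX ¬running: {st6}.

{st6}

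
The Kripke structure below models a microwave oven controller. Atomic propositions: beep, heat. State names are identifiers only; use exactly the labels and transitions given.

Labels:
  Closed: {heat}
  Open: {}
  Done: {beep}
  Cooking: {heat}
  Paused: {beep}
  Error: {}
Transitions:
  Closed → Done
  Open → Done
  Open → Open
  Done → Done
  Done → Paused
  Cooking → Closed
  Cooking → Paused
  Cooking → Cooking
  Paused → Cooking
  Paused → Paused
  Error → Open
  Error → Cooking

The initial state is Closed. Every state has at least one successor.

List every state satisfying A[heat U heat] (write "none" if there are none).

States satisfying heat: {Closed, Cooking}.
States satisfying A[heat U heat]: {Closed, Cooking}.

{Closed, Cooking}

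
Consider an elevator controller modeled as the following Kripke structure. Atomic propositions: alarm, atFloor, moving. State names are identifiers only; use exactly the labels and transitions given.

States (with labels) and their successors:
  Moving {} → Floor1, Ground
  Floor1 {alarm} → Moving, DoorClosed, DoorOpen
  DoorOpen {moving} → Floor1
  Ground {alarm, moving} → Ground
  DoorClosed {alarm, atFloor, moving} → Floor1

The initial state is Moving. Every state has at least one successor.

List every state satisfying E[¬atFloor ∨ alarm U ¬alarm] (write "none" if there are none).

States satisfying ¬atFloor ∨ alarm: {Moving, Floor1, DoorOpen, Ground, DoorClosed}.
States satisfying ¬alarm: {Moving, DoorOpen}.
States satisfying E[¬atFloor ∨ alarm U ¬alarm]: {Moving, Floor1, DoorOpen, DoorClosed}.

{Moving, Floor1, DoorOpen, DoorClosed}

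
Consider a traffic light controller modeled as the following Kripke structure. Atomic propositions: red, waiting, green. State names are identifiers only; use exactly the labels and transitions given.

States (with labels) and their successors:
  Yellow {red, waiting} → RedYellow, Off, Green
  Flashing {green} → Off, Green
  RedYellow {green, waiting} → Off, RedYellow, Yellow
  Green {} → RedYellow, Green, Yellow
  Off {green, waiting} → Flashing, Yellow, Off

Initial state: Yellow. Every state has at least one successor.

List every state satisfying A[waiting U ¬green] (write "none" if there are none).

{Yellow, Green}

States satisfying waiting: {Yellow, RedYellow, Off}.
States satisfying ¬green: {Yellow, Green}.
States satisfying A[waiting U ¬green]: {Yellow, Green}.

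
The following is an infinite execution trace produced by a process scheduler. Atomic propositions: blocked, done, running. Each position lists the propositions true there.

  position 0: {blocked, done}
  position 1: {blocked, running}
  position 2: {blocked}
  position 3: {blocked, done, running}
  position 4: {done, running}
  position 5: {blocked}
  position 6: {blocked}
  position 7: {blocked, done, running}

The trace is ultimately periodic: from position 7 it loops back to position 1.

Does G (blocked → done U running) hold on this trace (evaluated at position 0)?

Violated

blocked → done U running must hold at every position from 0 onward. It fails at position 2, so G (blocked → done U running) is false.
Positions where blocked holds: 0, 1, 2, 3, 5, 6, 7.
Check done U running at each: 0→ok, 1→ok, 2→fails, 3→ok, 5→fails, 6→fails, 7→ok.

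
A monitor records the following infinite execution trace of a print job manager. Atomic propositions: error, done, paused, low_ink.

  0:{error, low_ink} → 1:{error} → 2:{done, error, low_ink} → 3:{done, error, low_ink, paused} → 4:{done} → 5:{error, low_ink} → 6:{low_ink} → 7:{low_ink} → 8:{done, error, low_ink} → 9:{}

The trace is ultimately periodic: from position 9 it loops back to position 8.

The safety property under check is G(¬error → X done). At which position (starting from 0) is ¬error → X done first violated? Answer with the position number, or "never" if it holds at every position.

Check ¬error → X done at each position in order: 0 ✓, 1 ✓, 2 ✓, 3 ✓.
At position 4 the labels are {done} and the next position 5 has {error, low_ink}, so ¬error → X done is false there. This is the first violation.

4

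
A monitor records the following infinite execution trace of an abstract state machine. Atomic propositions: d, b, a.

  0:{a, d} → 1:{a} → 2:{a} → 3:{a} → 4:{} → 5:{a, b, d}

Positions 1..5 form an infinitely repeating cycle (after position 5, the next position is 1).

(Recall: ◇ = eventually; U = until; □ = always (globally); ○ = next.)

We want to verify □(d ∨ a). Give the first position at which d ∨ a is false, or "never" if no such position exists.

4

Check d ∨ a at each position in order: 0 ✓, 1 ✓, 2 ✓, 3 ✓.
At position 4 the labels are {}, so d ∨ a is false there. This is the first violation.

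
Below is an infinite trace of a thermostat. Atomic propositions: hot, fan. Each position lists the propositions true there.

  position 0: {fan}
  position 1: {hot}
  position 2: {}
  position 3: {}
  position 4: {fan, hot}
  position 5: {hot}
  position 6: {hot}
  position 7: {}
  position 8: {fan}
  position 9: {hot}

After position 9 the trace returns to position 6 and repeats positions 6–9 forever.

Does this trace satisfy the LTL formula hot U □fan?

Walking from position 0: at position 0, □fan has not yet held and hot fails, so hot U □fan is false.

Violated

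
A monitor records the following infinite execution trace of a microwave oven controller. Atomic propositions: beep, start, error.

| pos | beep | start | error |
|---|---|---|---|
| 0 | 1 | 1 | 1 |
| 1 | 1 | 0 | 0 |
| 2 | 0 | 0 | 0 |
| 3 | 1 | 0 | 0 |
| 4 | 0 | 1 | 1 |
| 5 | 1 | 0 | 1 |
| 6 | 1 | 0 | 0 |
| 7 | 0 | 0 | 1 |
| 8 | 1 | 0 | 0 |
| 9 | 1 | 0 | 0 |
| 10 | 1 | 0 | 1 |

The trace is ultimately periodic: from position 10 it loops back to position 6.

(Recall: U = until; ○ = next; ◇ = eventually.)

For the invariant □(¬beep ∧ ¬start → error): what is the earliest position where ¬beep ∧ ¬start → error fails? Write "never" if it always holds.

2

Check ¬beep ∧ ¬start → error at each position in order: 0 ✓, 1 ✓.
At position 2 the labels are {}, so ¬beep ∧ ¬start → error is false there. This is the first violation.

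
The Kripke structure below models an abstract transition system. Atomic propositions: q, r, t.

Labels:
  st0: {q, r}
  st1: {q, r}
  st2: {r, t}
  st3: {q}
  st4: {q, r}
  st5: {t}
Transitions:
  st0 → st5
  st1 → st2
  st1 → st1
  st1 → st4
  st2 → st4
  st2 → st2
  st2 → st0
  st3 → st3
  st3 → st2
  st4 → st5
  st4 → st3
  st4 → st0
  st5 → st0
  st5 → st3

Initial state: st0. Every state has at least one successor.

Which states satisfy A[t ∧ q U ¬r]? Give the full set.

{st3, st5}

States satisfying t ∧ q: ∅.
States satisfying ¬r: {st3, st5}.
States satisfying A[t ∧ q U ¬r]: {st3, st5}.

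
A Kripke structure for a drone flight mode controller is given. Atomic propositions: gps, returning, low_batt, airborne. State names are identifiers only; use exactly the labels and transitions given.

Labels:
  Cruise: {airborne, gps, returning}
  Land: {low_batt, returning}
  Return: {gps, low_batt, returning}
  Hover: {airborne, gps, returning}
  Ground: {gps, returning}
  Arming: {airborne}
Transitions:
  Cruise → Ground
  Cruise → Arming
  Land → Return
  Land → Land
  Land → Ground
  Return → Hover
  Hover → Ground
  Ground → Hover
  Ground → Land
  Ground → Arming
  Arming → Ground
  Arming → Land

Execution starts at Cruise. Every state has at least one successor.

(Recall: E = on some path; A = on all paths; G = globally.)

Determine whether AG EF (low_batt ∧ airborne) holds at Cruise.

States satisfying EF (low_batt ∧ airborne): ∅.
States satisfying AG EF (low_batt ∧ airborne): ∅.
Arming is reachable from Cruise and violates EF (low_batt ∧ airborne), so AG fails at Cruise.
Cruise ∉ Sat(AG EF (low_batt ∧ airborne)).

No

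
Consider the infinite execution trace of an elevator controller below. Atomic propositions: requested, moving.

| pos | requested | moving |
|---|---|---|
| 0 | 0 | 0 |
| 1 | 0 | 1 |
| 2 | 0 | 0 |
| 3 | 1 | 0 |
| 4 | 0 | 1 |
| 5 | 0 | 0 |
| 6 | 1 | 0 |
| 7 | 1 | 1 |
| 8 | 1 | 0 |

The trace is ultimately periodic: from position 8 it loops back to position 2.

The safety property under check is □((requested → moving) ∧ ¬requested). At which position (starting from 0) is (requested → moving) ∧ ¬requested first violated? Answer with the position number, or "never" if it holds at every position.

Check (requested → moving) ∧ ¬requested at each position in order: 0 ✓, 1 ✓, 2 ✓.
At position 3 the labels are {requested}, so (requested → moving) ∧ ¬requested is false there. This is the first violation.

3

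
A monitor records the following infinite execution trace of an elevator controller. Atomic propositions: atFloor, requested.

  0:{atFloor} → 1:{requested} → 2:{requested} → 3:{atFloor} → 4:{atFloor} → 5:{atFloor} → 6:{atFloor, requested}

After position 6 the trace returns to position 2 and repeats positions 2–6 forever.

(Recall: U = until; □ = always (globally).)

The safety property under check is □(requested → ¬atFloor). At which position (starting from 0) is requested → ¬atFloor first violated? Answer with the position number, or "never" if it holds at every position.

6

Check requested → ¬atFloor at each position in order: 0 ✓, 1 ✓, 2 ✓, 3 ✓, 4 ✓, 5 ✓.
At position 6 the labels are {atFloor, requested}, so requested → ¬atFloor is false there. This is the first violation.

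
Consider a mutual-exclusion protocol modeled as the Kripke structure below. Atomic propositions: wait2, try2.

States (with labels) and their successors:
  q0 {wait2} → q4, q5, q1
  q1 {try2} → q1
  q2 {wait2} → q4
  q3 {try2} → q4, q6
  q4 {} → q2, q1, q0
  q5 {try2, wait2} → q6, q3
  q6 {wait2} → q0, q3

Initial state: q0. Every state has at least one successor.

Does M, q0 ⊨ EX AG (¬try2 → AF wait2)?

States satisfying AG (¬try2 → AF wait2): {q1}.
States satisfying EX AG (¬try2 → AF wait2): {q0, q1, q4}.
q0 ∈ Sat(EX AG (¬try2 → AF wait2)).

Yes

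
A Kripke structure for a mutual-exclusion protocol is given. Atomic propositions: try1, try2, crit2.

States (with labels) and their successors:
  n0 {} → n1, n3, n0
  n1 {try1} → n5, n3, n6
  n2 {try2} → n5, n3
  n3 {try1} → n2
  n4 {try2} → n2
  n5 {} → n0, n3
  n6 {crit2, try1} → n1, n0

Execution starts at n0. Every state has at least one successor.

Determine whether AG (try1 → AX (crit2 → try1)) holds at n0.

States satisfying try1 → AX (crit2 → try1): {n0, n1, n2, n3, n4, n5, n6}.
States satisfying AG (try1 → AX (crit2 → try1)): {n0, n1, n2, n3, n4, n5, n6}.
Every state reachable from n0 satisfies try1 → AX (crit2 → try1).
n0 ∈ Sat(AG (try1 → AX (crit2 → try1))).

Yes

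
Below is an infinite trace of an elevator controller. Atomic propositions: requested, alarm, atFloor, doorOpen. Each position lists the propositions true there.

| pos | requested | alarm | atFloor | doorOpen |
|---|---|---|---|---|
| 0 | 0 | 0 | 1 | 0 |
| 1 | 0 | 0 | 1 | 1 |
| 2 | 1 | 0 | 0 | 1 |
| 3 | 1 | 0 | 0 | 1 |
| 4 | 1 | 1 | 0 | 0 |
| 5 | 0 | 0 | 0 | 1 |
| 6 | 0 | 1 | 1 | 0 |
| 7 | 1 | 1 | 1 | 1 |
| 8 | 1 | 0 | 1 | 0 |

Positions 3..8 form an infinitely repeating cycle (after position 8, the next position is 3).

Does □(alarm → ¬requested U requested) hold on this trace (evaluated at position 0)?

Satisfied

alarm → ¬requested U requested holds at every position 0..8, and those are all positions ever visited, so □(alarm → ¬requested U requested) holds.
Positions where alarm holds: 4, 6, 7.
Check ¬requested U requested at each: 4→ok, 6→ok, 7→ok.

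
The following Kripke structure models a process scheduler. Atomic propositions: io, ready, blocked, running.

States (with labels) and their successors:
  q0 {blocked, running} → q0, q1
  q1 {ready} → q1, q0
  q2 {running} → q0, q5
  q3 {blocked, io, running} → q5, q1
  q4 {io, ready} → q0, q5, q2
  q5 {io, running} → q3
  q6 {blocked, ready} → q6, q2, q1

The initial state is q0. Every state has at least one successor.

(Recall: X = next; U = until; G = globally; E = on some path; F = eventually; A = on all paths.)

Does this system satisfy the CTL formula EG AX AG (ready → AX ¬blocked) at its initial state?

Does not hold

States satisfying AX AG (ready → AX ¬blocked): ∅.
States satisfying EG AX AG (ready → AX ¬blocked): ∅.
No suitable path/successor from q0 witnesses the formula.
q0 ∉ Sat(EG AX AG (ready → AX ¬blocked)).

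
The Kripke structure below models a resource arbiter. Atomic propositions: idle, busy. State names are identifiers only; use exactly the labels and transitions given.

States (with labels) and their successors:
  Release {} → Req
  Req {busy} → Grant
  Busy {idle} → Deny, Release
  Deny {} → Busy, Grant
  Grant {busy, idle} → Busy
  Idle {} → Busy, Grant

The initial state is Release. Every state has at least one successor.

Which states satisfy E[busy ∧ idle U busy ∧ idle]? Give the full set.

States satisfying busy ∧ idle: {Grant}.
States satisfying E[busy ∧ idle U busy ∧ idle]: {Grant}.

{Grant}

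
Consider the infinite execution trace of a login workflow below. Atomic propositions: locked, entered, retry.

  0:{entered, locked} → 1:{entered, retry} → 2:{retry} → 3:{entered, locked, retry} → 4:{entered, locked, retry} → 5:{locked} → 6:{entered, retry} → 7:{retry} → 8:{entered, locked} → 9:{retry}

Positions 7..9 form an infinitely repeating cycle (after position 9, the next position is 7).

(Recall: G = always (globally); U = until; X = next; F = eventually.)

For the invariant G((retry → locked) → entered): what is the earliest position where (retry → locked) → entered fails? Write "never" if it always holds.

5

Check (retry → locked) → entered at each position in order: 0 ✓, 1 ✓, 2 ✓, 3 ✓, 4 ✓.
At position 5 the labels are {locked}, so (retry → locked) → entered is false there. This is the first violation.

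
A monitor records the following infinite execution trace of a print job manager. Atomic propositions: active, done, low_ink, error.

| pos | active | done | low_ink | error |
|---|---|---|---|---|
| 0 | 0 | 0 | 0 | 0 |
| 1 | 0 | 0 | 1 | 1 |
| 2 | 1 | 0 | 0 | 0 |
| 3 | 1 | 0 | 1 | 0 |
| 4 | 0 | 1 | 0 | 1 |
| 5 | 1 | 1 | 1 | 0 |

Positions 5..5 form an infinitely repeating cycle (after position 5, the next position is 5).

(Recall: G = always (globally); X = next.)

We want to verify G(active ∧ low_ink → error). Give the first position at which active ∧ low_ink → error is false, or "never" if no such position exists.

Check active ∧ low_ink → error at each position in order: 0 ✓, 1 ✓, 2 ✓.
At position 3 the labels are {active, low_ink}, so active ∧ low_ink → error is false there. This is the first violation.

3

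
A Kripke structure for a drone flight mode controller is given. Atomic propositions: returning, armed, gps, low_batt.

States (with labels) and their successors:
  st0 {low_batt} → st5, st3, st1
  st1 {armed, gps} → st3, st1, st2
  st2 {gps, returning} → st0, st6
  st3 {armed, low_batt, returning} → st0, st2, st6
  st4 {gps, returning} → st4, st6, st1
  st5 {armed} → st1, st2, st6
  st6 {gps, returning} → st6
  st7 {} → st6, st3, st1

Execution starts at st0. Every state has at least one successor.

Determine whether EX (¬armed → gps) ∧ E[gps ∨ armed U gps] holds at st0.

States satisfying ¬armed → gps: {st1, st2, st3, st4, st5, st6}.
States satisfying EX (¬armed → gps): {st0, st1, st2, st3, st4, st5, st6, st7}.
States satisfying gps ∨ armed: {st1, st2, st3, st4, st5, st6}.
States satisfying gps: {st1, st2, st4, st6}.
States satisfying E[gps ∨ armed U gps]: {st1, st2, st3, st4, st5, st6}.
States satisfying EX (¬armed → gps) ∧ E[gps ∨ armed U gps]: {st1, st2, st3, st4, st5, st6}.
st0 ∉ Sat(EX (¬armed → gps) ∧ E[gps ∨ armed U gps]).

Does not hold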